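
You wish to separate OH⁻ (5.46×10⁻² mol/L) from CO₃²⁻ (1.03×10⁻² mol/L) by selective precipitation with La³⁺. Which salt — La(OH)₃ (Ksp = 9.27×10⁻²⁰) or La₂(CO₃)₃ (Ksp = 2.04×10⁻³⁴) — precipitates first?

La(OH)₃

Precipitation of each salt begins when its ion product equals Ksp.
For La(OH)₃: [La³⁺] = (Ksp/[OH⁻]^3) = 5.70×10⁻¹⁶ mol/L
For La₂(CO₃)₃: [La³⁺] = (Ksp/[CO₃²⁻]^3)^(1/2) = 1.37×10⁻¹⁴ mol/L
Since La(OH)₃ needs less La³⁺ to reach saturation, it precipitates first.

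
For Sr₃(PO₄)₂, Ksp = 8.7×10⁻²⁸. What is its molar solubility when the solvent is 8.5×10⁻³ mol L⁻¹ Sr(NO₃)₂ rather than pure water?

1.9×10⁻¹¹ M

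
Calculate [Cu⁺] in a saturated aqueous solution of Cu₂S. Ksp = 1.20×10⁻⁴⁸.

1.34×10⁻¹⁶ M

Cu₂S(s) ⇌ 2 Cu⁺(aq) + S²⁻(aq)
Call the molar solubility s, so that [Cu⁺] = 2s and [S²⁻] = s.
Ksp = [Cu⁺]^2[S²⁻] = (2s)^2 · s = 4s^3 = 1.20×10⁻⁴⁸
s = 6.69×10⁻¹⁷ M
[Cu⁺] = 2s = 1.34×10⁻¹⁶ M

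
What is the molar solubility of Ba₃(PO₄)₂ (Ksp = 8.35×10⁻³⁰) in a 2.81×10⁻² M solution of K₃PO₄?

Ba₃(PO₄)₂(s) ⇌ 3 Ba²⁺(aq) + 2 PO₄³⁻(aq)
PO₄³⁻ is already present at 2.81×10⁻² M. If s mol/L of Ba₃(PO₄)₂ dissolves, [Ba²⁺] = 3s while [PO₄³⁻] ≈ 2.81×10⁻² M.
Ksp = [Ba²⁺]^3[PO₄³⁻]^2 = (3s)^3(2.81×10⁻²)^2
(3s)^3 = 8.35×10⁻³⁰ / (2.81×10⁻²)^2 = 1.06×10⁻²⁶
s = 7.32×10⁻¹⁰ M

7.32×10⁻¹⁰ M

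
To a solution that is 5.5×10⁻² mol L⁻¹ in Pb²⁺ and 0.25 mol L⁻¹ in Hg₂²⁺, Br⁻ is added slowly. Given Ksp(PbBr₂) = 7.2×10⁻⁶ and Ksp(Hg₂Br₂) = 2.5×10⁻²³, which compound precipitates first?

A salt starts to precipitate once the ion product Q reaches its Ksp.
For PbBr₂: [Br⁻] = (Ksp/[Pb²⁺])^(1/2) = 1.1×10⁻² mol L⁻¹
For Hg₂Br₂: [Br⁻] = (Ksp/[Hg₂²⁺])^(1/2) = 1.0×10⁻¹¹ mol L⁻¹
Hg₂Br₂ requires the lower [Br⁻], so it precipitates first.

Hg₂Br₂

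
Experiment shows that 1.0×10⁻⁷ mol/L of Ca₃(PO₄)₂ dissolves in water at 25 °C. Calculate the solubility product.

Ksp = 1.1×10⁻³³

Ca₃(PO₄)₂(s) ⇌ 3 Ca²⁺(aq) + 2 PO₄³⁻(aq)
Call the molar solubility s, so that [Ca²⁺] = 3s and [PO₄³⁻] = 2s.
Ksp = [Ca²⁺]^3[PO₄³⁻]^2 = (3s)^3 · (2s)^2 = 108s^5
Ksp = 108 × (1.0×10⁻⁷)^5 = 1.1×10⁻³³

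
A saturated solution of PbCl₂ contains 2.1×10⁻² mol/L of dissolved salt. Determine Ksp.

PbCl₂(s) ⇌ Pb²⁺(aq) + 2 Cl⁻(aq)
Let s be the molar solubility. Then [Pb²⁺] = s and [Cl⁻] = 2s.
Ksp = [Pb²⁺][Cl⁻]^2 = s · (2s)^2 = 4s^3
Ksp = 4 × (2.1×10⁻²)^3 = 3.7×10⁻⁵

Ksp = 3.7×10⁻⁵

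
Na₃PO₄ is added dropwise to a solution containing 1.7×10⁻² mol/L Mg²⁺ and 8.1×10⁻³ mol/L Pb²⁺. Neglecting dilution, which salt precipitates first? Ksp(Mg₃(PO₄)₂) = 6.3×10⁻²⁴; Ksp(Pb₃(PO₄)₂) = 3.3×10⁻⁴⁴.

Precipitation begins when Q = Ksp.
For Mg₃(PO₄)₂: [PO₄³⁻] = (Ksp/[Mg²⁺]^3)^(1/2) = 1.1×10⁻⁹ mol/L
For Pb₃(PO₄)₂: [PO₄³⁻] = (Ksp/[Pb²⁺]^3)^(1/2) = 2.5×10⁻¹⁹ mol/L
Since Pb₃(PO₄)₂ needs less PO₄³⁻ to reach saturation, it precipitates first.

Pb₃(PO₄)₂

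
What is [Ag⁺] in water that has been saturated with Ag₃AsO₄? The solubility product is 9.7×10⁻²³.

4.1×10⁻⁶ M

Ag₃AsO₄(s) ⇌ 3 Ag⁺(aq) + AsO₄³⁻(aq)
Call the molar solubility s, so that [Ag⁺] = 3s and [AsO₄³⁻] = s.
Ksp = [Ag⁺]^3[AsO₄³⁻] = (3s)^3 · s = 27s^4 = 9.7×10⁻²³
s = 1.4×10⁻⁶ M
[Ag⁺] = 3s = 4.1×10⁻⁶ M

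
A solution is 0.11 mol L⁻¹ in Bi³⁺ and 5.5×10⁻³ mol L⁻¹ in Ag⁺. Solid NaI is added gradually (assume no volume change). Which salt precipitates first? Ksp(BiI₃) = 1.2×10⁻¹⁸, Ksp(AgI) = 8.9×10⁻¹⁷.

AgI

A salt starts to precipitate once the ion product Q reaches its Ksp.
For BiI₃: [I⁻] = (Ksp/[Bi³⁺])^(1/3) = 2.2×10⁻⁶ mol L⁻¹
For AgI: [I⁻] = (Ksp/[Ag⁺]) = 1.6×10⁻¹⁴ mol L⁻¹
AgI requires the lower [I⁻], so it precipitates first.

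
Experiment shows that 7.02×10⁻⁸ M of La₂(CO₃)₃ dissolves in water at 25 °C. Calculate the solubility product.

La₂(CO₃)₃(s) ⇌ 2 La³⁺(aq) + 3 CO₃²⁻(aq)
Call the molar solubility s, so that [La³⁺] = 2s and [CO₃²⁻] = 3s.
Ksp = [La³⁺]^2[CO₃²⁻]^3 = (2s)^2 · (3s)^3 = 108s^5
Ksp = 108 × (7.02×10⁻⁸)^5 = 1.84×10⁻³⁴

Ksp = 1.84×10⁻³⁴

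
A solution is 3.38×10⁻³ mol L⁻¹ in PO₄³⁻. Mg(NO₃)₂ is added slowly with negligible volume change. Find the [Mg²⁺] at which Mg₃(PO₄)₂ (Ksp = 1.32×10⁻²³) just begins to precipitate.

A salt starts to precipitate once the ion product Q reaches its Ksp.
Mg₃(PO₄)₂(s) ⇌ 3 Mg²⁺(aq) + 2 PO₄³⁻(aq)
Ksp = [Mg²⁺]^3[PO₄³⁻]^2 = [Mg²⁺]^3(3.38×10⁻³)^2
[Mg²⁺]^3 = 1.32×10⁻²³ / (3.38×10⁻³)^2 = 1.16×10⁻¹⁸
[Mg²⁺] = 1.05×10⁻⁶ mol L⁻¹

1.05×10⁻⁶ M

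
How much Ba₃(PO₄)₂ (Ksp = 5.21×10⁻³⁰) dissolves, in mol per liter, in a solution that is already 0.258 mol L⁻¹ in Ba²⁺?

Ba₃(PO₄)₂(s) ⇌ 3 Ba²⁺(aq) + 2 PO₄³⁻(aq)
Ba²⁺ is already present at 0.258 mol L⁻¹. If s mol/L of Ba₃(PO₄)₂ dissolves, [PO₄³⁻] = 2s while [Ba²⁺] ≈ 0.258 mol L⁻¹.
Ksp = [Ba²⁺]^3[PO₄³⁻]^2 = (0.258)^3(2s)^2
(2s)^2 = 5.21×10⁻³⁰ / (0.258)^3 = 3.03×10⁻²⁸
s = 8.71×10⁻¹⁵ mol L⁻¹

8.71×10⁻¹⁵ M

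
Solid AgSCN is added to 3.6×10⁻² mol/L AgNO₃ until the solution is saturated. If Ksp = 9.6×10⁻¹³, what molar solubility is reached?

2.7×10⁻¹¹ M

AgSCN(s) ⇌ Ag⁺(aq) + SCN⁻(aq)
With Ag⁺ already at 3.6×10⁻² mol/L and s small, take [Ag⁺] ≈ 3.6×10⁻² mol/L and [SCN⁻] = s.
Ksp = [Ag⁺][SCN⁻] = (3.6×10⁻²)s
s = 9.6×10⁻¹³ / (3.6×10⁻²) = 2.7×10⁻¹¹
s = 2.7×10⁻¹¹ mol/L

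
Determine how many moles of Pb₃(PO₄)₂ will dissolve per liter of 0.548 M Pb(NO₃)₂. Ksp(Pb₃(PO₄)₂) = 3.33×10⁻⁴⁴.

2.25×10⁻²² M

Pb₃(PO₄)₂(s) ⇌ 3 Pb²⁺(aq) + 2 PO₄³⁻(aq)
The solution already contains Pb²⁺ at 0.548 M. Let s be the molar solubility of Pb₃(PO₄)₂.
[Pb²⁺] ≈ 0.548 M (common ion dominates); [PO₄³⁻] = 2s.
Ksp = [Pb²⁺]^3[PO₄³⁻]^2 = (0.548)^3(2s)^2
(2s)^2 = 3.33×10⁻⁴⁴ / (0.548)^3 = 2.02×10⁻⁴³
s = 2.25×10⁻²² M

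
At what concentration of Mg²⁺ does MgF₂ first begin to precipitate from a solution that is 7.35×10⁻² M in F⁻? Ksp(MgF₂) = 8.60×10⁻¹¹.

1.59×10⁻⁸ M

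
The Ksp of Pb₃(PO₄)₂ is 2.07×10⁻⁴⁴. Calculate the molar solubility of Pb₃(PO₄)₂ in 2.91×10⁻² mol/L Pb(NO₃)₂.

Pb₃(PO₄)₂(s) ⇌ 3 Pb²⁺(aq) + 2 PO₄³⁻(aq)
With Pb²⁺ already at 2.91×10⁻² mol/L and s small, take [Pb²⁺] ≈ 2.91×10⁻² mol/L and [PO₄³⁻] = 2s.
Ksp = [Pb²⁺]^3[PO₄³⁻]^2 = (2.91×10⁻²)^3(2s)^2
(2s)^2 = 2.07×10⁻⁴⁴ / (2.91×10⁻²)^3 = 8.40×10⁻⁴⁰
s = 1.45×10⁻²⁰ mol/L

1.45×10⁻²⁰ M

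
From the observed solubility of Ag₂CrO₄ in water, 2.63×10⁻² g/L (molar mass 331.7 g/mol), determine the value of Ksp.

Molar solubility s = (2.63×10⁻² g/L) / (331.7 g/mol) = 7.9289×10⁻⁵ mol/L
Ag₂CrO₄(s) ⇌ 2 Ag⁺(aq) + CrO₄²⁻(aq)
Let s be the molar solubility. Then [Ag⁺] = 2s and [CrO₄²⁻] = s.
Ksp = [Ag⁺]^2[CrO₄²⁻] = (2s)^2 · s = 4s^3
Ksp = 4 × (7.9289×10⁻⁵)^3 = 1.99×10⁻¹²

Ksp = 1.99×10⁻¹²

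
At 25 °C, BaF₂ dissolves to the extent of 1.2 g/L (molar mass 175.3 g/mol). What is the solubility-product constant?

Ksp = 1.3×10⁻⁶

Convert to molarity: s = 1.2 / 175.3 = 6.845×10⁻³ mol/L
BaF₂(s) ⇌ Ba²⁺(aq) + 2 F⁻(aq)
If s mol/L of BaF₂ dissolves, [Ba²⁺] = s and [F⁻] = 2s.
Ksp = [Ba²⁺][F⁻]^2 = s · (2s)^2 = 4s^3
Ksp = 4 × (6.845×10⁻³)^3 = 1.3×10⁻⁶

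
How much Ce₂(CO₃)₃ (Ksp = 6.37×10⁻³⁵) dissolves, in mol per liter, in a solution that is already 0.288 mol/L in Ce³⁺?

3.05×10⁻¹² M

Ce₂(CO₃)₃(s) ⇌ 2 Ce³⁺(aq) + 3 CO₃²⁻(aq)
Let s be the solubility of Ce₂(CO₃)₃ here. The common ion gives [Ce³⁺] ≈ 0.288 mol/L, and [CO₃²⁻] = 3s.
Ksp = [Ce³⁺]^2[CO₃²⁻]^3 = (0.288)^2(3s)^3
(3s)^3 = 6.37×10⁻³⁵ / (0.288)^2 = 7.68×10⁻³⁴
s = 3.05×10⁻¹² mol/L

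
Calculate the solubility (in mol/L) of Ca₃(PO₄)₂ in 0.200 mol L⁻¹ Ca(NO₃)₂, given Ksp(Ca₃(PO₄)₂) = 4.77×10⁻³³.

3.86×10⁻¹⁶ M

Ca₃(PO₄)₂(s) ⇌ 3 Ca²⁺(aq) + 2 PO₄³⁻(aq)
The solution already contains Ca²⁺ at 0.200 mol L⁻¹. Let s be the molar solubility of Ca₃(PO₄)₂.
[Ca²⁺] ≈ 0.200 mol L⁻¹ (common ion dominates); [PO₄³⁻] = 2s.
Ksp = [Ca²⁺]^3[PO₄³⁻]^2 = (0.200)^3(2s)^2
(2s)^2 = 4.77×10⁻³³ / (0.200)^3 = 5.96×10⁻³¹
s = 3.86×10⁻¹⁶ mol L⁻¹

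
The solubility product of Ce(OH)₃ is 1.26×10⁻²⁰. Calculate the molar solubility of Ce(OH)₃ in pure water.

4.65×10⁻⁶ M

Ce(OH)₃(s) ⇌ Ce³⁺(aq) + 3 OH⁻(aq)
Let s be the molar solubility. Then [Ce³⁺] = s and [OH⁻] = 3s.
Ksp = [Ce³⁺][OH⁻]^3 = s · (3s)^3 = 27s^4
27s^4 = 1.26×10⁻²⁰  ⇒  s^4 = 4.67×10⁻²²
s = 4.65×10⁻⁶ mol L⁻¹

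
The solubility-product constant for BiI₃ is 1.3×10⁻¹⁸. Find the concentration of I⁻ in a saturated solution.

4.4×10⁻⁵ M

BiI₃(s) ⇌ Bi³⁺(aq) + 3 I⁻(aq)
With molar solubility s: [Bi³⁺] = s, [I⁻] = 3s.
Ksp = [Bi³⁺][I⁻]^3 = s · (3s)^3 = 27s^4 = 1.3×10⁻¹⁸
s = 1.5×10⁻⁵ mol/L
[I⁻] = 3s = 4.4×10⁻⁵ mol/L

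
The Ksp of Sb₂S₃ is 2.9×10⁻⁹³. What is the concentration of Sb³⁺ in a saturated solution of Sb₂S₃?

2.4×10⁻¹⁹ M

Sb₂S₃(s) ⇌ 2 Sb³⁺(aq) + 3 S²⁻(aq)
Let s be the molar solubility. Then [Sb³⁺] = 2s and [S²⁻] = 3s.
Ksp = [Sb³⁺]^2[S²⁻]^3 = (2s)^2 · (3s)^3 = 108s^5 = 2.9×10⁻⁹³
s = 1.2×10⁻¹⁹ mol/L
[Sb³⁺] = 2s = 2.4×10⁻¹⁹ mol/L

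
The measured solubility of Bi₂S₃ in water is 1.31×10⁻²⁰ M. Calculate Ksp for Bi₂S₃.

Ksp = 4.17×10⁻⁹⁸

Bi₂S₃(s) ⇌ 2 Bi³⁺(aq) + 3 S²⁻(aq)
With molar solubility s: [Bi³⁺] = 2s, [S²⁻] = 3s.
Ksp = [Bi³⁺]^2[S²⁻]^3 = (2s)^2 · (3s)^3 = 108s^5
Ksp = 108 × (1.31×10⁻²⁰)^5 = 4.17×10⁻⁹⁸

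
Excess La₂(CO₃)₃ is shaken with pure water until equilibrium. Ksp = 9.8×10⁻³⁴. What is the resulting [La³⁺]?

2.0×10⁻⁷ M

La₂(CO₃)₃(s) ⇌ 2 La³⁺(aq) + 3 CO₃²⁻(aq)
If s mol/L of La₂(CO₃)₃ dissolves, [La³⁺] = 2s and [CO₃²⁻] = 3s.
Ksp = [La³⁺]^2[CO₃²⁻]^3 = (2s)^2 · (3s)^3 = 108s^5 = 9.8×10⁻³⁴
s = 9.8×10⁻⁸ M
[La³⁺] = 2s = 2.0×10⁻⁷ M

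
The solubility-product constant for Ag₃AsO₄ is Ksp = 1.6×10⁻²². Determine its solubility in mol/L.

1.6×10⁻⁶ M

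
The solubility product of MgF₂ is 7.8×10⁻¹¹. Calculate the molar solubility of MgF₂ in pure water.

2.7×10⁻⁴ M

MgF₂(s) ⇌ Mg²⁺(aq) + 2 F⁻(aq)
If s mol/L of MgF₂ dissolves, [Mg²⁺] = s and [F⁻] = 2s.
Ksp = [Mg²⁺][F⁻]^2 = s · (2s)^2 = 4s^3
4s^3 = 7.8×10⁻¹¹  ⇒  s^3 = 2.0×10⁻¹¹
s = 2.7×10⁻⁴ mol/L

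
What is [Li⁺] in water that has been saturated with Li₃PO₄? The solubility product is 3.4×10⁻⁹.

Li₃PO₄(s) ⇌ 3 Li⁺(aq) + PO₄³⁻(aq)
Call the molar solubility s, so that [Li⁺] = 3s and [PO₄³⁻] = s.
Ksp = [Li⁺]^3[PO₄³⁻] = (3s)^3 · s = 27s^4 = 3.4×10⁻⁹
s = 3.3×10⁻³ mol/L
[Li⁺] = 3s = 1.0×10⁻² mol/L

1.0×10⁻² M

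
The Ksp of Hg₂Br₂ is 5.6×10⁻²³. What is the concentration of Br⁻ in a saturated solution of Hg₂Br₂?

4.8×10⁻⁸ M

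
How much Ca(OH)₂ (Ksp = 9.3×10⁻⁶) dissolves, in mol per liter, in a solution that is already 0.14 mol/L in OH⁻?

Ca(OH)₂(s) ⇌ Ca²⁺(aq) + 2 OH⁻(aq)
With OH⁻ already at 0.14 mol/L and s small, take [OH⁻] ≈ 0.14 mol/L and [Ca²⁺] = s.
Ksp = [Ca²⁺][OH⁻]^2 = s(0.14)^2
s = 9.3×10⁻⁶ / (0.14)^2 = 4.7×10⁻⁴
s = 4.7×10⁻⁴ mol/L

4.7×10⁻⁴ M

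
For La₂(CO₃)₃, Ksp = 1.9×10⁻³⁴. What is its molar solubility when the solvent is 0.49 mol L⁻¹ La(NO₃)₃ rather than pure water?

3.1×10⁻¹² M

La₂(CO₃)₃(s) ⇌ 2 La³⁺(aq) + 3 CO₃²⁻(aq)
Let s be the solubility of La₂(CO₃)₃ here. The common ion gives [La³⁺] ≈ 0.49 mol L⁻¹, and [CO₃²⁻] = 3s.
Ksp = [La³⁺]^2[CO₃²⁻]^3 = (0.49)^2(3s)^3
(3s)^3 = 1.9×10⁻³⁴ / (0.49)^2 = 7.9×10⁻³⁴
s = 3.1×10⁻¹² mol L⁻¹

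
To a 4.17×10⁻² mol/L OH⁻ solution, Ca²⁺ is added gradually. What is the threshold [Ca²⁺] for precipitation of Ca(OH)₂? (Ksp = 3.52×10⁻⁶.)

Precipitation begins when Q = Ksp.
Ca(OH)₂(s) ⇌ Ca²⁺(aq) + 2 OH⁻(aq)
Ksp = [Ca²⁺][OH⁻]^2 = [Ca²⁺](4.17×10⁻²)^2
[Ca²⁺] = 3.52×10⁻⁶ / (4.17×10⁻²)^2 = 2.02×10⁻³
[Ca²⁺] = 2.02×10⁻³ mol/L

2.02×10⁻³ M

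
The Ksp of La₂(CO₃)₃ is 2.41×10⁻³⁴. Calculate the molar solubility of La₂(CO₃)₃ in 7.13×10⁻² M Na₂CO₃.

4.08×10⁻¹⁶ M

La₂(CO₃)₃(s) ⇌ 2 La³⁺(aq) + 3 CO₃²⁻(aq)
The solution already contains CO₃²⁻ at 7.13×10⁻² M. Let s be the molar solubility of La₂(CO₃)₃.
[CO₃²⁻] ≈ 7.13×10⁻² M (common ion dominates); [La³⁺] = 2s.
Ksp = [La³⁺]^2[CO₃²⁻]^3 = (2s)^2(7.13×10⁻²)^3
(2s)^2 = 2.41×10⁻³⁴ / (7.13×10⁻²)^3 = 6.65×10⁻³¹
s = 4.08×10⁻¹⁶ M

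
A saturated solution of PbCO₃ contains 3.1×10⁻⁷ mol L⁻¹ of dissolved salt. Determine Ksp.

Ksp = 9.6×10⁻¹⁴

PbCO₃(s) ⇌ Pb²⁺(aq) + CO₃²⁻(aq)
If s mol/L of PbCO₃ dissolves, [Pb²⁺] = s and [CO₃²⁻] = s.
Ksp = [Pb²⁺][CO₃²⁻] = s · s = s^2
Ksp = (3.1×10⁻⁷)^2 = 9.6×10⁻¹⁴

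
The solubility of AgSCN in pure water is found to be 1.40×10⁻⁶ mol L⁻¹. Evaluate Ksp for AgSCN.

AgSCN(s) ⇌ Ag⁺(aq) + SCN⁻(aq)
For each mole of AgSCN that dissolves per liter, [Ag⁺] = s and [SCN⁻] = s; let s denote this solubility.
Ksp = [Ag⁺][SCN⁻] = s · s = s^2
Ksp = (1.40×10⁻⁶)^2 = 1.96×10⁻¹²

Ksp = 1.96×10⁻¹²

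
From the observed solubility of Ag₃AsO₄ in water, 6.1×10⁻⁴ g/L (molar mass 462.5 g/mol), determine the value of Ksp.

Ksp = 8.2×10⁻²³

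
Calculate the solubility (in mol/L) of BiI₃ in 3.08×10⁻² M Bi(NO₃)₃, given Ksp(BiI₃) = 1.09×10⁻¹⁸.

1.09×10⁻⁶ M

BiI₃(s) ⇌ Bi³⁺(aq) + 3 I⁻(aq)
Bi³⁺ is already present at 3.08×10⁻² M. If s mol/L of BiI₃ dissolves, [I⁻] = 3s while [Bi³⁺] ≈ 3.08×10⁻² M.
Ksp = [Bi³⁺][I⁻]^3 = (3.08×10⁻²)(3s)^3
(3s)^3 = 1.09×10⁻¹⁸ / (3.08×10⁻²) = 3.54×10⁻¹⁷
s = 1.09×10⁻⁶ M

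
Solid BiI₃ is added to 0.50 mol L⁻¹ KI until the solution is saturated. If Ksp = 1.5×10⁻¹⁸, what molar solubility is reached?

BiI₃(s) ⇌ Bi³⁺(aq) + 3 I⁻(aq)
With I⁻ already at 0.50 mol L⁻¹ and s small, take [I⁻] ≈ 0.50 mol L⁻¹ and [Bi³⁺] = s.
Ksp = [Bi³⁺][I⁻]^3 = s(0.50)^3
s = 1.5×10⁻¹⁸ / (0.50)^3 = 1.2×10⁻¹⁷
s = 1.2×10⁻¹⁷ mol L⁻¹

1.2×10⁻¹⁷ M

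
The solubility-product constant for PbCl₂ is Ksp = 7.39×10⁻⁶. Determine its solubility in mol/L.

PbCl₂(s) ⇌ Pb²⁺(aq) + 2 Cl⁻(aq)
Call the molar solubility s, so that [Pb²⁺] = s and [Cl⁻] = 2s.
Ksp = [Pb²⁺][Cl⁻]^2 = s · (2s)^2 = 4s^3
4s^3 = 7.39×10⁻⁶  ⇒  s^3 = 1.85×10⁻⁶
s = (1.85×10⁻⁶)^(1/3) = 1.23×10⁻² mol L⁻¹

1.23×10⁻² M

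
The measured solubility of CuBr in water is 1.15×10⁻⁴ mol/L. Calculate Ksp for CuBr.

CuBr(s) ⇌ Cu⁺(aq) + Br⁻(aq)
With molar solubility s: [Cu⁺] = s, [Br⁻] = s.
Ksp = [Cu⁺][Br⁻] = s · s = s^2
Ksp = (1.15×10⁻⁴)^2 = 1.32×10⁻⁸

Ksp = 1.32×10⁻⁸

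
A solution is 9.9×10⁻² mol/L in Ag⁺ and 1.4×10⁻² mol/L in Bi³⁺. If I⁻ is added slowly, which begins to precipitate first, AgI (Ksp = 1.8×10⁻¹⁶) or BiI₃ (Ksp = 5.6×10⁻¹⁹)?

The threshold for precipitation is Q = Ksp.
For AgI: [I⁻] = (Ksp/[Ag⁺]) = 1.8×10⁻¹⁵ mol/L
For BiI₃: [I⁻] = (Ksp/[Bi³⁺])^(1/3) = 3.4×10⁻⁶ mol/L
AgI requires the lower [I⁻], so it precipitates first.

AgI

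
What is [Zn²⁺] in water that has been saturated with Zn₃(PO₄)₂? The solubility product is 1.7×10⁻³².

Zn₃(PO₄)₂(s) ⇌ 3 Zn²⁺(aq) + 2 PO₄³⁻(aq)
Let s be the molar solubility. Then [Zn²⁺] = 3s and [PO₄³⁻] = 2s.
Ksp = [Zn²⁺]^3[PO₄³⁻]^2 = (3s)^3 · (2s)^2 = 108s^5 = 1.7×10⁻³²
s = 1.7×10⁻⁷ M
[Zn²⁺] = 3s = 5.2×10⁻⁷ M

5.2×10⁻⁷ M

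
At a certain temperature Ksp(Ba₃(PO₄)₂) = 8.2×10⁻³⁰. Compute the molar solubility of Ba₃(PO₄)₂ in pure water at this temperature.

6.0×10⁻⁷ M

Ba₃(PO₄)₂(s) ⇌ 3 Ba²⁺(aq) + 2 PO₄³⁻(aq)
Call the molar solubility s, so that [Ba²⁺] = 3s and [PO₄³⁻] = 2s.
Ksp = [Ba²⁺]^3[PO₄³⁻]^2 = (3s)^3 · (2s)^2 = 108s^5
108s^5 = 8.2×10⁻³⁰  ⇒  s^5 = 7.6×10⁻³²
Taking the 5th root, s = 6.0×10⁻⁷ M.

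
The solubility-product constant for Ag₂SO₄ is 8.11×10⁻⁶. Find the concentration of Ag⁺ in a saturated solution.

2.53×10⁻² M

Ag₂SO₄(s) ⇌ 2 Ag⁺(aq) + SO₄²⁻(aq)
If s mol/L of Ag₂SO₄ dissolves, [Ag⁺] = 2s and [SO₄²⁻] = s.
Ksp = [Ag⁺]^2[SO₄²⁻] = (2s)^2 · s = 4s^3 = 8.11×10⁻⁶
s = 1.27×10⁻² mol L⁻¹
[Ag⁺] = 2s = 2.53×10⁻² mol L⁻¹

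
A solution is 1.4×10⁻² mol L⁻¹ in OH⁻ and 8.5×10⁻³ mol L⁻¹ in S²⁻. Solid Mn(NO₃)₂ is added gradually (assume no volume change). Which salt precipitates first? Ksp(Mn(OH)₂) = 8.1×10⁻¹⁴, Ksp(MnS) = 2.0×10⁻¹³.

A salt starts to precipitate once the ion product Q reaches its Ksp.
For Mn(OH)₂: [Mn²⁺] = (Ksp/[OH⁻]^2) = 4.1×10⁻¹⁰ mol L⁻¹
For MnS: [Mn²⁺] = (Ksp/[S²⁻]) = 2.4×10⁻¹¹ mol L⁻¹
The smaller threshold [Mn²⁺] is reached first, so MnS precipitates first.

MnS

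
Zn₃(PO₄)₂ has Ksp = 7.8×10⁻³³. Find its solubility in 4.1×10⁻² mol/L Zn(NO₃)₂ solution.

5.3×10⁻¹⁵ M

Zn₃(PO₄)₂(s) ⇌ 3 Zn²⁺(aq) + 2 PO₄³⁻(aq)
Zn²⁺ is already present at 4.1×10⁻² mol/L. If s mol/L of Zn₃(PO₄)₂ dissolves, [PO₄³⁻] = 2s while [Zn²⁺] ≈ 4.1×10⁻² mol/L.
Ksp = [Zn²⁺]^3[PO₄³⁻]^2 = (4.1×10⁻²)^3(2s)^2
(2s)^2 = 7.8×10⁻³³ / (4.1×10⁻²)^3 = 1.1×10⁻²⁸
s = 5.3×10⁻¹⁵ mol/L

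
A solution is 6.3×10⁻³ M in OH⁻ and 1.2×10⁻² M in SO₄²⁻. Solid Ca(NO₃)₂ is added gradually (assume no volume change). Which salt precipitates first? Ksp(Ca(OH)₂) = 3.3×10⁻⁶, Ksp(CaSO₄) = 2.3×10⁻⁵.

Precipitation of each salt begins when its ion product equals Ksp.
For Ca(OH)₂: [Ca²⁺] = (Ksp/[OH⁻]^2) = 8.3×10⁻² M
For CaSO₄: [Ca²⁺] = (Ksp/[SO₄²⁻]) = 1.9×10⁻³ M
Since CaSO₄ needs less Ca²⁺ to reach saturation, it precipitates first.

CaSO₄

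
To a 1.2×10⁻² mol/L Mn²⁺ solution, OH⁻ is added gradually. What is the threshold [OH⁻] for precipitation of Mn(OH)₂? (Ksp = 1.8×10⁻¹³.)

3.9×10⁻⁶ M

Precipitation begins when Q = Ksp.
Mn(OH)₂(s) ⇌ Mn²⁺(aq) + 2 OH⁻(aq)
Ksp = [Mn²⁺][OH⁻]^2 = [OH⁻]^2(1.2×10⁻²)
[OH⁻]^2 = 1.8×10⁻¹³ / (1.2×10⁻²) = 1.5×10⁻¹¹
[OH⁻] = 3.9×10⁻⁶ mol/L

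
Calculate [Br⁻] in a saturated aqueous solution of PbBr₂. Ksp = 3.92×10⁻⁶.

1.99×10⁻² M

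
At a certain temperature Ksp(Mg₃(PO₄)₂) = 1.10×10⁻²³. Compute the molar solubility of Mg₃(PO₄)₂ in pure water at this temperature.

Mg₃(PO₄)₂(s) ⇌ 3 Mg²⁺(aq) + 2 PO₄³⁻(aq)
For each mole of Mg₃(PO₄)₂ that dissolves per liter, [Mg²⁺] = 3s and [PO₄³⁻] = 2s; let s denote this solubility.
Ksp = [Mg²⁺]^3[PO₄³⁻]^2 = (3s)^3 · (2s)^2 = 108s^5
108s^5 = 1.10×10⁻²³  ⇒  s^5 = 1.02×10⁻²⁵
Taking the 5th root, s = 1.00×10⁻⁵ mol L⁻¹.

1.00×10⁻⁵ M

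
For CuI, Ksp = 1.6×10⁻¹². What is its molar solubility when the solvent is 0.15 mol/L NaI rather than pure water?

CuI(s) ⇌ Cu⁺(aq) + I⁻(aq)
Let s be the solubility of CuI here. The common ion gives [I⁻] ≈ 0.15 mol/L, and [Cu⁺] = s.
Ksp = [Cu⁺][I⁻] = s(0.15)
s = 1.6×10⁻¹² / (0.15) = 1.1×10⁻¹¹
s = 1.1×10⁻¹¹ mol/L

1.1×10⁻¹¹ M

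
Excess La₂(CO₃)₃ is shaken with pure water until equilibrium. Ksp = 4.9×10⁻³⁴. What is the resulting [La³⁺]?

La₂(CO₃)₃(s) ⇌ 2 La³⁺(aq) + 3 CO₃²⁻(aq)
For each mole of La₂(CO₃)₃ that dissolves per liter, [La³⁺] = 2s and [CO₃²⁻] = 3s; let s denote this solubility.
Ksp = [La³⁺]^2[CO₃²⁻]^3 = (2s)^2 · (3s)^3 = 108s^5 = 4.9×10⁻³⁴
s = 8.5×10⁻⁸ M
[La³⁺] = 2s = 1.7×10⁻⁷ M

1.7×10⁻⁷ M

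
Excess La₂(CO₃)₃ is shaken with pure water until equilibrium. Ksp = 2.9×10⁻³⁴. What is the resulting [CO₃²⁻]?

2.3×10⁻⁷ M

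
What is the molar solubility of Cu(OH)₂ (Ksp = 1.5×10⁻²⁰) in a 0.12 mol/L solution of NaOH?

Cu(OH)₂(s) ⇌ Cu²⁺(aq) + 2 OH⁻(aq)
The solution already contains OH⁻ at 0.12 mol/L. Let s be the molar solubility of Cu(OH)₂.
[OH⁻] ≈ 0.12 mol/L (common ion dominates); [Cu²⁺] = s.
Ksp = [Cu²⁺][OH⁻]^2 = s(0.12)^2
s = 1.5×10⁻²⁰ / (0.12)^2 = 1.0×10⁻¹⁸
s = 1.0×10⁻¹⁸ mol/L

1.0×10⁻¹⁸ M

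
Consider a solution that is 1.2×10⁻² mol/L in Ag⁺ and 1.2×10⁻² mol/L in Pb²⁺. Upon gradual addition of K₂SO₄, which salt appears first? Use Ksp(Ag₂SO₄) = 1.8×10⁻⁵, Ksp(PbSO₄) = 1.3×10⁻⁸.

PbSO₄

Precipitation begins when Q = Ksp.
For Ag₂SO₄: [SO₄²⁻] = (Ksp/[Ag⁺]^2) = 0.13 mol/L
For PbSO₄: [SO₄²⁻] = (Ksp/[Pb²⁺]) = 1.1×10⁻⁶ mol/L
PbSO₄ requires the lower [SO₄²⁻], so it precipitates first.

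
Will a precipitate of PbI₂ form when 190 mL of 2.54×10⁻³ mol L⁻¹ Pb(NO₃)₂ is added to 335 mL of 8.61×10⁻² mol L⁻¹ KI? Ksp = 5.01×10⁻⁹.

Yes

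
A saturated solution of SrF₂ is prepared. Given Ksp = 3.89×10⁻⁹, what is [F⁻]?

1.98×10⁻³ M

SrF₂(s) ⇌ Sr²⁺(aq) + 2 F⁻(aq)
Let s be the molar solubility. Then [Sr²⁺] = s and [F⁻] = 2s.
Ksp = [Sr²⁺][F⁻]^2 = s · (2s)^2 = 4s^3 = 3.89×10⁻⁹
s = 9.91×10⁻⁴ M
[F⁻] = 2s = 1.98×10⁻³ M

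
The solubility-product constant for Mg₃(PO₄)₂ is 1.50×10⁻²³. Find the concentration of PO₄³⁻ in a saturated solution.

Mg₃(PO₄)₂(s) ⇌ 3 Mg²⁺(aq) + 2 PO₄³⁻(aq)
With molar solubility s: [Mg²⁺] = 3s, [PO₄³⁻] = 2s.
Ksp = [Mg²⁺]^3[PO₄³⁻]^2 = (3s)^3 · (2s)^2 = 108s^5 = 1.50×10⁻²³
s = 1.07×10⁻⁵ mol L⁻¹
[PO₄³⁻] = 2s = 2.14×10⁻⁵ mol L⁻¹

2.14×10⁻⁵ M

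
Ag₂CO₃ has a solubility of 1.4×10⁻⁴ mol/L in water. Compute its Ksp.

Ksp = 1.1×10⁻¹¹

Ag₂CO₃(s) ⇌ 2 Ag⁺(aq) + CO₃²⁻(aq)
With molar solubility s: [Ag⁺] = 2s, [CO₃²⁻] = s.
Ksp = [Ag⁺]^2[CO₃²⁻] = (2s)^2 · s = 4s^3
Ksp = 4 × (1.4×10⁻⁴)^3 = 1.1×10⁻¹¹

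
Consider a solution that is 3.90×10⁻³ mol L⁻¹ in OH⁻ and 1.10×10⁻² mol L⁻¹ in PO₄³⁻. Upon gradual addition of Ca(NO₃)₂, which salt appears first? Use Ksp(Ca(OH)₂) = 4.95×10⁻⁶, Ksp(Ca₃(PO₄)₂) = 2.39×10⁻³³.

A salt starts to precipitate once the ion product Q reaches its Ksp.
For Ca(OH)₂: [Ca²⁺] = (Ksp/[OH⁻]^2) = 0.325 mol L⁻¹
For Ca₃(PO₄)₂: [Ca²⁺] = (Ksp/[PO₄³⁻]^2)^(1/3) = 2.70×10⁻¹⁰ mol L⁻¹
The smaller threshold [Ca²⁺] is reached first, so Ca₃(PO₄)₂ precipitates first.

Ca₃(PO₄)₂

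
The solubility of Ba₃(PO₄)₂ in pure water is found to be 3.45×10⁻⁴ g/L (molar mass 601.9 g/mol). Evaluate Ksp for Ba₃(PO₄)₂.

Ksp = 6.68×10⁻³⁰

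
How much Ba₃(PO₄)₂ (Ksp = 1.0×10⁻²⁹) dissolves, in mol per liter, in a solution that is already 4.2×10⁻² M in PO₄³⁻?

Ba₃(PO₄)₂(s) ⇌ 3 Ba²⁺(aq) + 2 PO₄³⁻(aq)
The solution already contains PO₄³⁻ at 4.2×10⁻² M. Let s be the molar solubility of Ba₃(PO₄)₂.
[PO₄³⁻] ≈ 4.2×10⁻² M (common ion dominates); [Ba²⁺] = 3s.
Ksp = [Ba²⁺]^3[PO₄³⁻]^2 = (3s)^3(4.2×10⁻²)^2
(3s)^3 = 1.0×10⁻²⁹ / (4.2×10⁻²)^2 = 5.7×10⁻²⁷
s = 5.9×10⁻¹⁰ M

5.9×10⁻¹⁰ M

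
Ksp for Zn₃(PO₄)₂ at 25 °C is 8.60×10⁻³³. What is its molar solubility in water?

1.51×10⁻⁷ M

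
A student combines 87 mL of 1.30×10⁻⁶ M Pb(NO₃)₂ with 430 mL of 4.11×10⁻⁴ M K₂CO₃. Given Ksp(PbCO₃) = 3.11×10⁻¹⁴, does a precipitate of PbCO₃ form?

Yes

After mixing, V = 87 mL + 430 mL = 517 mL.
[Pb²⁺] = (1.30×10⁻⁶)(87)/517 = 2.19×10⁻⁷ M
[CO₃²⁻] = (4.11×10⁻⁴)(430)/517 = 3.42×10⁻⁴ M
Q = [Pb²⁺][CO₃²⁻] = 7.48×10⁻¹¹
Q = 7.48×10⁻¹¹ > Ksp = 3.11×10⁻¹⁴, so the solution is supersaturated and PbCO₃ precipitates.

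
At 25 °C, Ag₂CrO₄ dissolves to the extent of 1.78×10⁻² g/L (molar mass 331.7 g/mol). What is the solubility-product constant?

Ksp = 6.18×10⁻¹³

Molar solubility s = (1.78×10⁻² g/L) / (331.7 g/mol) = 5.3663×10⁻⁵ mol/L
Ag₂CrO₄(s) ⇌ 2 Ag⁺(aq) + CrO₄²⁻(aq)
Let s be the molar solubility. Then [Ag⁺] = 2s and [CrO₄²⁻] = s.
Ksp = [Ag⁺]^2[CrO₄²⁻] = (2s)^2 · s = 4s^3
Ksp = 4 × (5.3663×10⁻⁵)^3 = 6.18×10⁻¹³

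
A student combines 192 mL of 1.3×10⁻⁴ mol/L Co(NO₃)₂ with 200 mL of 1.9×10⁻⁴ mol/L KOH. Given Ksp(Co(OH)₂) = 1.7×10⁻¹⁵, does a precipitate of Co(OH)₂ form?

After mixing, V = 192 mL + 200 mL = 392 mL.
[Co²⁺] = (1.3×10⁻⁴)(192)/392 = 6.4×10⁻⁵ mol/L
[OH⁻] = (1.9×10⁻⁴)(200)/392 = 9.7×10⁻⁵ mol/L
Q = [Co²⁺][OH⁻]^2 = 6.0×10⁻¹³
Because Q > Ksp (6.0×10⁻¹³ vs 1.7×10⁻¹⁵), a precipitate of Co(OH)₂ forms.

Yes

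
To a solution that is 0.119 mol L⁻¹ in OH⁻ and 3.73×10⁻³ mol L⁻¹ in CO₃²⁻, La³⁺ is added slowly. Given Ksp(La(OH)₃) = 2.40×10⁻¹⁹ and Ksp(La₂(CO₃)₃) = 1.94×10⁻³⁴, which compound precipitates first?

La(OH)₃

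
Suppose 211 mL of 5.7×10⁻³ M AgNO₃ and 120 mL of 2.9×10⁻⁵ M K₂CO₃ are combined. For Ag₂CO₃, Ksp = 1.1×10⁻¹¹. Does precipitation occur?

The combined volume is 331 mL.
[Ag⁺] = (5.7×10⁻³)(211)/331 = 3.6×10⁻³ M
[CO₃²⁻] = (2.9×10⁻⁵)(120)/331 = 1.1×10⁻⁵ M
Q = [Ag⁺]^2[CO₃²⁻] = 1.4×10⁻¹⁰
Q = 1.4×10⁻¹⁰ > Ksp = 1.1×10⁻¹¹, so the solution is supersaturated and Ag₂CO₃ precipitates.

Yes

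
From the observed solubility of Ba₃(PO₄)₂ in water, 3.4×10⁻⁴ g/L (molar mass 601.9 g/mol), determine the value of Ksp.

Convert to molarity: s = 3.4×10⁻⁴ / 601.9 = 5.649×10⁻⁷ mol/L
Ba₃(PO₄)₂(s) ⇌ 3 Ba²⁺(aq) + 2 PO₄³⁻(aq)
With molar solubility s: [Ba²⁺] = 3s, [PO₄³⁻] = 2s.
Ksp = [Ba²⁺]^3[PO₄³⁻]^2 = (3s)^3 · (2s)^2 = 108s^5
Ksp = 108 × (5.649×10⁻⁷)^5 = 6.2×10⁻³⁰

Ksp = 6.2×10⁻³⁰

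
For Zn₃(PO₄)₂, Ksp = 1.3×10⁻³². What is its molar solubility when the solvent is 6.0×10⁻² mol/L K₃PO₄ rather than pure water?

5.1×10⁻¹¹ M

Zn₃(PO₄)₂(s) ⇌ 3 Zn²⁺(aq) + 2 PO₄³⁻(aq)
The solution already contains PO₄³⁻ at 6.0×10⁻² mol/L. Let s be the molar solubility of Zn₃(PO₄)₂.
[PO₄³⁻] ≈ 6.0×10⁻² mol/L (common ion dominates); [Zn²⁺] = 3s.
Ksp = [Zn²⁺]^3[PO₄³⁻]^2 = (3s)^3(6.0×10⁻²)^2
(3s)^3 = 1.3×10⁻³² / (6.0×10⁻²)^2 = 3.6×10⁻³⁰
s = 5.1×10⁻¹¹ mol/L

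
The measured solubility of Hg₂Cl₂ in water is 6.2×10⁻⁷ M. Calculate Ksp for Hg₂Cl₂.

Ksp = 9.5×10⁻¹⁹

Hg₂Cl₂(s) ⇌ Hg₂²⁺(aq) + 2 Cl⁻(aq)
With molar solubility s: [Hg₂²⁺] = s, [Cl⁻] = 2s.
Ksp = [Hg₂²⁺][Cl⁻]^2 = s · (2s)^2 = 4s^3
Ksp = 4 × (6.2×10⁻⁷)^3 = 9.5×10⁻¹⁹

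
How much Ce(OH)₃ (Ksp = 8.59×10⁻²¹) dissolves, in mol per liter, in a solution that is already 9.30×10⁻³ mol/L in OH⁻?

Ce(OH)₃(s) ⇌ Ce³⁺(aq) + 3 OH⁻(aq)
Let s be the solubility of Ce(OH)₃ here. The common ion gives [OH⁻] ≈ 9.30×10⁻³ mol/L, and [Ce³⁺] = s.
Ksp = [Ce³⁺][OH⁻]^3 = s(9.30×10⁻³)^3
s = 8.59×10⁻²¹ / (9.30×10⁻³)^3 = 1.07×10⁻¹⁴
s = 1.07×10⁻¹⁴ mol/L

1.07×10⁻¹⁴ M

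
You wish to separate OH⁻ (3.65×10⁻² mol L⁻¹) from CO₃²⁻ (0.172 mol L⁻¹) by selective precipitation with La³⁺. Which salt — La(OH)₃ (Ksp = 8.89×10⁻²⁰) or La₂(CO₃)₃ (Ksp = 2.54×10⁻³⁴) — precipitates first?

La₂(CO₃)₃

Precipitation of each salt begins when its ion product equals Ksp.
For La(OH)₃: [La³⁺] = (Ksp/[OH⁻]^3) = 1.83×10⁻¹⁵ mol L⁻¹
For La₂(CO₃)₃: [La³⁺] = (Ksp/[CO₃²⁻]^3)^(1/2) = 2.23×10⁻¹⁶ mol L⁻¹
Since La₂(CO₃)₃ needs less La³⁺ to reach saturation, it precipitates first.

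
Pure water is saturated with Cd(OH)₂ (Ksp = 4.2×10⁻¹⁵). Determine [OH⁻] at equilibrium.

2.0×10⁻⁵ M

Cd(OH)₂(s) ⇌ Cd²⁺(aq) + 2 OH⁻(aq)
For each mole of Cd(OH)₂ that dissolves per liter, [Cd²⁺] = s and [OH⁻] = 2s; let s denote this solubility.
Ksp = [Cd²⁺][OH⁻]^2 = s · (2s)^2 = 4s^3 = 4.2×10⁻¹⁵
s = 1.0×10⁻⁵ M
[OH⁻] = 2s = 2.0×10⁻⁵ M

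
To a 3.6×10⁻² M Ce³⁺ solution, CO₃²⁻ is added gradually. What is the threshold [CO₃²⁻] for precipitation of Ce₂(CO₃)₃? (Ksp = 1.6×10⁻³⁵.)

Precipitation of each salt begins when its ion product equals Ksp.
Ce₂(CO₃)₃(s) ⇌ 2 Ce³⁺(aq) + 3 CO₃²⁻(aq)
Ksp = [Ce³⁺]^2[CO₃²⁻]^3 = [CO₃²⁻]^3(3.6×10⁻²)^2
[CO₃²⁻]^3 = 1.6×10⁻³⁵ / (3.6×10⁻²)^2 = 1.2×10⁻³²
[CO₃²⁻] = 2.3×10⁻¹¹ M

2.3×10⁻¹¹ M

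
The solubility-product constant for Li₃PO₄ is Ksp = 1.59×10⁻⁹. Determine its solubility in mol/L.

2.77×10⁻³ M

Li₃PO₄(s) ⇌ 3 Li⁺(aq) + PO₄³⁻(aq)
With molar solubility s: [Li⁺] = 3s, [PO₄³⁻] = s.
Ksp = [Li⁺]^3[PO₄³⁻] = (3s)^3 · s = 27s^4
27s^4 = 1.59×10⁻⁹  ⇒  s^4 = 5.89×10⁻¹¹
Taking the 4th root, s = 2.77×10⁻³ M.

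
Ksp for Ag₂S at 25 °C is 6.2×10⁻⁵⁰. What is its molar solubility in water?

2.5×10⁻¹⁷ M

Ag₂S(s) ⇌ 2 Ag⁺(aq) + S²⁻(aq)
With molar solubility s: [Ag⁺] = 2s, [S²⁻] = s.
Ksp = [Ag⁺]^2[S²⁻] = (2s)^2 · s = 4s^3
4s^3 = 6.2×10⁻⁵⁰  ⇒  s^3 = 1.6×10⁻⁵⁰
s = (1.6×10⁻⁵⁰)^(1/3) = 2.5×10⁻¹⁷ M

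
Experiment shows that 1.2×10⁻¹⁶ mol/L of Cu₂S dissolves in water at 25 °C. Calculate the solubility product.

Cu₂S(s) ⇌ 2 Cu⁺(aq) + S²⁻(aq)
Let s be the molar solubility. Then [Cu⁺] = 2s and [S²⁻] = s.
Ksp = [Cu⁺]^2[S²⁻] = (2s)^2 · s = 4s^3
Ksp = 4 × (1.2×10⁻¹⁶)^3 = 6.9×10⁻⁴⁸

Ksp = 6.9×10⁻⁴⁸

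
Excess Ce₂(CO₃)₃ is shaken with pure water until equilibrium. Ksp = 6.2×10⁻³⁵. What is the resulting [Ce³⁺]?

Ce₂(CO₃)₃(s) ⇌ 2 Ce³⁺(aq) + 3 CO₃²⁻(aq)
Let s be the molar solubility. Then [Ce³⁺] = 2s and [CO₃²⁻] = 3s.
Ksp = [Ce³⁺]^2[CO₃²⁻]^3 = (2s)^2 · (3s)^3 = 108s^5 = 6.2×10⁻³⁵
s = 5.6×10⁻⁸ mol/L
[Ce³⁺] = 2s = 1.1×10⁻⁷ mol/L

1.1×10⁻⁷ M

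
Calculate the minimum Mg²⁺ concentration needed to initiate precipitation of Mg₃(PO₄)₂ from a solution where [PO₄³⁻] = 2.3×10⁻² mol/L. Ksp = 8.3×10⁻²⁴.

2.5×10⁻⁷ M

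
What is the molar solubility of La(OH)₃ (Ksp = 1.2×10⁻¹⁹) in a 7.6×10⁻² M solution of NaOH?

2.7×10⁻¹⁶ M

La(OH)₃(s) ⇌ La³⁺(aq) + 3 OH⁻(aq)
OH⁻ is already present at 7.6×10⁻² M. If s mol/L of La(OH)₃ dissolves, [La³⁺] = s while [OH⁻] ≈ 7.6×10⁻² M.
Ksp = [La³⁺][OH⁻]^3 = s(7.6×10⁻²)^3
s = 1.2×10⁻¹⁹ / (7.6×10⁻²)^3 = 2.7×10⁻¹⁶
s = 2.7×10⁻¹⁶ M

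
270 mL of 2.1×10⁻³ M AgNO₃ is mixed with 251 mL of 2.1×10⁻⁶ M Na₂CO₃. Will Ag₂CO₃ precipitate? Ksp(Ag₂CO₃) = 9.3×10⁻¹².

No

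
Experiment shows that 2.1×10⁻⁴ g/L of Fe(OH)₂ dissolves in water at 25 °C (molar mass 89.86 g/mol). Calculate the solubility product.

Ksp = 5.1×10⁻¹⁷

Molar solubility s = (2.1×10⁻⁴ g/L) / (89.86 g/mol) = 2.337×10⁻⁶ mol/L
Fe(OH)₂(s) ⇌ Fe²⁺(aq) + 2 OH⁻(aq)
With molar solubility s: [Fe²⁺] = s, [OH⁻] = 2s.
Ksp = [Fe²⁺][OH⁻]^2 = s · (2s)^2 = 4s^3
Ksp = 4 × (2.337×10⁻⁶)^3 = 5.1×10⁻¹⁷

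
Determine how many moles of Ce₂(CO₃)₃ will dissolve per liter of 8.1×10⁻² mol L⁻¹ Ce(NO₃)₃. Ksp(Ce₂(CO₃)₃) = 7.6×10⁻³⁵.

Ce₂(CO₃)₃(s) ⇌ 2 Ce³⁺(aq) + 3 CO₃²⁻(aq)
The solution already contains Ce³⁺ at 8.1×10⁻² mol L⁻¹. Let s be the molar solubility of Ce₂(CO₃)₃.
[Ce³⁺] ≈ 8.1×10⁻² mol L⁻¹ (common ion dominates); [CO₃²⁻] = 3s.
Ksp = [Ce³⁺]^2[CO₃²⁻]^3 = (8.1×10⁻²)^2(3s)^3
(3s)^3 = 7.6×10⁻³⁵ / (8.1×10⁻²)^2 = 1.2×10⁻³²
s = 7.5×10⁻¹² mol L⁻¹

7.5×10⁻¹² M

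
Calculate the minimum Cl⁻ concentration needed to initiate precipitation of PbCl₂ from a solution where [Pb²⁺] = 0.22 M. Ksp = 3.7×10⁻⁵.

Precipitation of each salt begins when its ion product equals Ksp.
PbCl₂(s) ⇌ Pb²⁺(aq) + 2 Cl⁻(aq)
Ksp = [Pb²⁺][Cl⁻]^2 = [Cl⁻]^2(0.22)
[Cl⁻]^2 = 3.7×10⁻⁵ / (0.22) = 1.7×10⁻⁴
[Cl⁻] = 1.3×10⁻² M

1.3×10⁻² M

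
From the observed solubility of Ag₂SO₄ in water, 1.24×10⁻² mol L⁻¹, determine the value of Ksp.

Ksp = 7.63×10⁻⁶

Ag₂SO₄(s) ⇌ 2 Ag⁺(aq) + SO₄²⁻(aq)
For each mole of Ag₂SO₄ that dissolves per liter, [Ag⁺] = 2s and [SO₄²⁻] = s; let s denote this solubility.
Ksp = [Ag⁺]^2[SO₄²⁻] = (2s)^2 · s = 4s^3
Ksp = 4 × (1.24×10⁻²)^3 = 7.63×10⁻⁶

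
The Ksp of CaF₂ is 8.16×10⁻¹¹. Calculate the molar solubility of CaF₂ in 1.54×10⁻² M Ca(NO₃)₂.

CaF₂(s) ⇌ Ca²⁺(aq) + 2 F⁻(aq)
Let s be the solubility of CaF₂ here. The common ion gives [Ca²⁺] ≈ 1.54×10⁻² M, and [F⁻] = 2s.
Ksp = [Ca²⁺][F⁻]^2 = (1.54×10⁻²)(2s)^2
(2s)^2 = 8.16×10⁻¹¹ / (1.54×10⁻²) = 5.30×10⁻⁹
s = 3.64×10⁻⁵ M

3.64×10⁻⁵ M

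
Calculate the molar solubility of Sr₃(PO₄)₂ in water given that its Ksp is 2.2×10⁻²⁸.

1.2×10⁻⁶ M

Sr₃(PO₄)₂(s) ⇌ 3 Sr²⁺(aq) + 2 PO₄³⁻(aq)
With molar solubility s: [Sr²⁺] = 3s, [PO₄³⁻] = 2s.
Ksp = [Sr²⁺]^3[PO₄³⁻]^2 = (3s)^3 · (2s)^2 = 108s^5
108s^5 = 2.2×10⁻²⁸  ⇒  s^5 = 2.0×10⁻³⁰
s = (2.0×10⁻³⁰)^(1/5) = 1.2×10⁻⁶ mol/L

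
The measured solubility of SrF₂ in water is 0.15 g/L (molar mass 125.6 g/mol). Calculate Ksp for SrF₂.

Convert to molarity: s = 0.15 / 125.6 = 1.194×10⁻³ mol/L
SrF₂(s) ⇌ Sr²⁺(aq) + 2 F⁻(aq)
Call the molar solubility s, so that [Sr²⁺] = s and [F⁻] = 2s.
Ksp = [Sr²⁺][F⁻]^2 = s · (2s)^2 = 4s^3
Ksp = 4 × (1.194×10⁻³)^3 = 6.8×10⁻⁹

Ksp = 6.8×10⁻⁹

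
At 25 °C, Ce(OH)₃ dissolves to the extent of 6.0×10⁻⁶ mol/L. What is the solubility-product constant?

Ksp = 3.5×10⁻²⁰

Ce(OH)₃(s) ⇌ Ce³⁺(aq) + 3 OH⁻(aq)
With molar solubility s: [Ce³⁺] = s, [OH⁻] = 3s.
Ksp = [Ce³⁺][OH⁻]^3 = s · (3s)^3 = 27s^4
Ksp = 27 × (6.0×10⁻⁶)^4 = 3.5×10⁻²⁰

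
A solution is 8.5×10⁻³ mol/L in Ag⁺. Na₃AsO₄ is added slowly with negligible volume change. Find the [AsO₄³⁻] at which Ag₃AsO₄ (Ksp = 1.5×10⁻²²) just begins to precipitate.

2.4×10⁻¹⁶ M

Each salt precipitates once Q = Ksp for that salt.
Ag₃AsO₄(s) ⇌ 3 Ag⁺(aq) + AsO₄³⁻(aq)
Ksp = [Ag⁺]^3[AsO₄³⁻] = [AsO₄³⁻](8.5×10⁻³)^3
[AsO₄³⁻] = 1.5×10⁻²² / (8.5×10⁻³)^3 = 2.4×10⁻¹⁶
[AsO₄³⁻] = 2.4×10⁻¹⁶ mol/L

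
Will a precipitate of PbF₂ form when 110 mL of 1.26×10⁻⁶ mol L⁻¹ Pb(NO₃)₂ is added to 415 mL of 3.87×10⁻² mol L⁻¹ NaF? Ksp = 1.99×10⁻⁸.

After mixing, V = 110 mL + 415 mL = 525 mL.
[Pb²⁺] = (1.26×10⁻⁶)(110)/525 = 2.64×10⁻⁷ mol L⁻¹
[F⁻] = (3.87×10⁻²)(415)/525 = 3.06×10⁻² mol L⁻¹
Q = [Pb²⁺][F⁻]^2 = 2.47×10⁻¹⁰
Q < Ksp (2.47×10⁻¹⁰ vs 1.99×10⁻⁸); the solution remains unsaturated and no precipitate forms.

No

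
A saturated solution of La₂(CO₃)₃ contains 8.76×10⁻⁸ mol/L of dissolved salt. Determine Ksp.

Ksp = 5.57×10⁻³⁴

La₂(CO₃)₃(s) ⇌ 2 La³⁺(aq) + 3 CO₃²⁻(aq)
Call the molar solubility s, so that [La³⁺] = 2s and [CO₃²⁻] = 3s.
Ksp = [La³⁺]^2[CO₃²⁻]^3 = (2s)^2 · (3s)^3 = 108s^5
Ksp = 108 × (8.76×10⁻⁸)^5 = 5.57×10⁻³⁴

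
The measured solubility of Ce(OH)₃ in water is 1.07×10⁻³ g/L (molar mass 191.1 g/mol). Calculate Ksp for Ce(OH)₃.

Convert to molarity: s = 1.07×10⁻³ / 191.1 = 5.5992×10⁻⁶ mol/L
Ce(OH)₃(s) ⇌ Ce³⁺(aq) + 3 OH⁻(aq)
For each mole of Ce(OH)₃ that dissolves per liter, [Ce³⁺] = s and [OH⁻] = 3s; let s denote this solubility.
Ksp = [Ce³⁺][OH⁻]^3 = s · (3s)^3 = 27s^4
Ksp = 27 × (5.5992×10⁻⁶)^4 = 2.65×10⁻²⁰

Ksp = 2.65×10⁻²⁰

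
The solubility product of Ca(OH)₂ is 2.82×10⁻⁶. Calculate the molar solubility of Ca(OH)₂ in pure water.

8.90×10⁻³ M

Ca(OH)₂(s) ⇌ Ca²⁺(aq) + 2 OH⁻(aq)
Let s be the molar solubility. Then [Ca²⁺] = s and [OH⁻] = 2s.
Ksp = [Ca²⁺][OH⁻]^2 = s · (2s)^2 = 4s^3
4s^3 = 2.82×10⁻⁶  ⇒  s^3 = 7.05×10⁻⁷
s = 8.90×10⁻³ mol/L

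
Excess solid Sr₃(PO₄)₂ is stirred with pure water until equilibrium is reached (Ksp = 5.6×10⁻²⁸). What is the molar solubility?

Sr₃(PO₄)₂(s) ⇌ 3 Sr²⁺(aq) + 2 PO₄³⁻(aq)
Let s be the molar solubility. Then [Sr²⁺] = 3s and [PO₄³⁻] = 2s.
Ksp = [Sr²⁺]^3[PO₄³⁻]^2 = (3s)^3 · (2s)^2 = 108s^5
108s^5 = 5.6×10⁻²⁸  ⇒  s^5 = 5.2×10⁻³⁰
s = (5.2×10⁻³⁰)^(1/5) = 1.4×10⁻⁶ mol/L

1.4×10⁻⁶ M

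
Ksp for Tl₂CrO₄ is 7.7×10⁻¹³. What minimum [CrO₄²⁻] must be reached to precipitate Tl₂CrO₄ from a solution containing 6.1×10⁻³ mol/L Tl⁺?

2.1×10⁻⁸ M

The threshold for precipitation is Q = Ksp.
Tl₂CrO₄(s) ⇌ 2 Tl⁺(aq) + CrO₄²⁻(aq)
Ksp = [Tl⁺]^2[CrO₄²⁻] = [CrO₄²⁻](6.1×10⁻³)^2
[CrO₄²⁻] = 7.7×10⁻¹³ / (6.1×10⁻³)^2 = 2.1×10⁻⁸
[CrO₄²⁻] = 2.1×10⁻⁸ mol/L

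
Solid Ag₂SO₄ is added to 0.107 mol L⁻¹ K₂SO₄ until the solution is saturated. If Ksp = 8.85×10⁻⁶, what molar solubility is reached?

4.55×10⁻³ M

Ag₂SO₄(s) ⇌ 2 Ag⁺(aq) + SO₄²⁻(aq)
With SO₄²⁻ already at 0.107 mol L⁻¹ and s small, take [SO₄²⁻] ≈ 0.107 mol L⁻¹ and [Ag⁺] = 2s.
Ksp = [Ag⁺]^2[SO₄²⁻] = (2s)^2(0.107)
(2s)^2 = 8.85×10⁻⁶ / (0.107) = 8.27×10⁻⁵
s = 4.55×10⁻³ mol L⁻¹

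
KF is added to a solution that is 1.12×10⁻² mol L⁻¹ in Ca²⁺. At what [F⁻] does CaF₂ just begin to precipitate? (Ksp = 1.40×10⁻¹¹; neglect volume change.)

3.54×10⁻⁵ M

A salt starts to precipitate once the ion product Q reaches its Ksp.
CaF₂(s) ⇌ Ca²⁺(aq) + 2 F⁻(aq)
Ksp = [Ca²⁺][F⁻]^2 = [F⁻]^2(1.12×10⁻²)
[F⁻]^2 = 1.40×10⁻¹¹ / (1.12×10⁻²) = 1.25×10⁻⁹
[F⁻] = 3.54×10⁻⁵ mol L⁻¹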